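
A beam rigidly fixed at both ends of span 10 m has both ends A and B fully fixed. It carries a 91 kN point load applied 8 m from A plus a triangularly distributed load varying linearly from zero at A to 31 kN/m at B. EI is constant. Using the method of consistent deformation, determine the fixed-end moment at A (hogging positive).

M_A = 132.5 kN·m

Take the two fixed-end moments M_A, M_B as redundants; the released structure is the simple span AB.
End rotations of the released simple span under the applied load (×1/EI):
  at A: point load 91 at a = 8: Pab(L + b)/(6LEI) = 291.2/EI
  at B: point load 91 at a = 8: Pab(L + a)/(6LEI) = 436.8/EI
  at A: triangular load, peak 31: 7w₀L³/(360EI) = 602.8/EI
  at B: triangular load, peak 31: w₀L³/(45EI) = 688.9/EI
  θ_A0 = 894/EI,  θ_B0 = 1126/EI
Flexibility coefficients: a unit moment at one end gives L/(3EI) there and L/(6EI) at the far end, so f₁₁ = f₂₂ = 3.333/EI and f₁₂ = f₂₁ = 1.667/EI.
Compatibility — zero rotation at each built-in end:
  3.333 M_A + 1.667 M_B = 894
  1.667 M_A + 3.333 M_B = 1126
Solving the pair gives M_A = 132.5 kN·m and M_B = 271.5 kN·m (hogging).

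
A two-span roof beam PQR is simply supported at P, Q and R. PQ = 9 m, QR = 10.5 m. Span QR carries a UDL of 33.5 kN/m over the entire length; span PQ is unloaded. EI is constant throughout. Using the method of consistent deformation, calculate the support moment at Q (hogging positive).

M_Q = 248.6 kN·m

Take M_Q as the redundant. Released structure: two simple spans PQ and QR with a hinge at Q.
Rotations at Q on the released spans (each span's end-slope, ×1/EI):
  span QR: UDL 33.5: wL³/(24EI) = 1616/EI
  relative rotation θ_0 = (0 + 1616)/EI = 1616/EI
A unit hogging moment at Q produces rotation L₁/(3EI) + L₂/(3EI) = 6.5/EI.
Compatibility: M_Q·(L₁+L₂)/(3EI) = θ_0, giving M_Q = 248.6 kN·m (hogging).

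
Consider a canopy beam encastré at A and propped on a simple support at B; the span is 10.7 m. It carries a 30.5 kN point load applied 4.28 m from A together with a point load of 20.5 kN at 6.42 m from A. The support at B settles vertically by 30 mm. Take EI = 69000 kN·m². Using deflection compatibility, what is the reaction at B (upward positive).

Remove the prop at B; the released (primary) structure is a cantilever built in at A.
Downward deflection at the released point B due to the loads:
  point load 30.5 at a = 4.28: Pa²(3L − a)/(6EI) = 2591/EI
  point load 20.5 at a = 6.42: Pa²(3L − a)/(6EI) = 3616/EI
  δ_0 = 6207/EI
Tip deflection under a unit load at B: L³/(3EI) = 408.3/EI.
With EI = 69000 kN·m²: δ_0 = 0.089955 m and δ_{BB} = 0.005918 m/kN.
Compatibility — the beam at B must follow the support down by 0.03 m: δ_0 − R_B·δ_{BB} = 0.03, so R_B = (0.089955 − 0.03)/0.005918 = 10.13 kN.

R_B = 10.13 kN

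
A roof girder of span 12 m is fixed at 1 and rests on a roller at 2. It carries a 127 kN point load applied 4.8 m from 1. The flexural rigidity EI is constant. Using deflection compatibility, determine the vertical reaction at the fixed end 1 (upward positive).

R_1 = 100.6 kN

Remove the prop at 2; the released (primary) structure is a cantilever built in at 1.
Primary-structure tip deflection at 2 by superposition:
  point load 127 at a = 4.8: Pa²(3L − a)/(6EI) = 15216/EI
Tip deflection under a unit load at 2: L³/(3EI) = 576/EI.
Compatibility at 2: δ_0 − R_2·δ_{22} = 0, so R_2 = 15216/576 = 26.42 kN.
Vertical equilibrium: R_1 = ΣP − R_2 = 127 − 26.42 = 100.6 kN.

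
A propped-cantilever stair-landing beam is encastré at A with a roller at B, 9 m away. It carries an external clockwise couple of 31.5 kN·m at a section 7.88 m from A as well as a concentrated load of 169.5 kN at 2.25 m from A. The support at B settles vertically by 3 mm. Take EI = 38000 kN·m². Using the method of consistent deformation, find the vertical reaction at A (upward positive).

R_A = 150.2 kN

Release the roller at B. Primary structure: cantilever fixed at A.
Primary-structure tip deflection at B by superposition:
  clockwise couple 31.5 at a = 7.88: M₀a(2L − a)/(2EI) = 1256/EI
  point load 169.5 at a = 2.25: Pa²(3L − a)/(6EI) = 3540/EI
  δ_0 = 4796/EI
Tip deflection under a unit load at B: L³/(3EI) = 243/EI.
With EI = 38000 kN·m²: δ_0 = 0.1262 m and δ_{BB} = 0.006395 m/kN.
Compatibility — the beam at B must follow the support down by 0.003 m: δ_0 − R_B·δ_{BB} = 0.003, so R_B = (0.1262 − 0.003)/0.006395 = 19.27 kN.
Vertical equilibrium: R_A = ΣP − R_B = 169.5 − 19.27 = 150.2 kN.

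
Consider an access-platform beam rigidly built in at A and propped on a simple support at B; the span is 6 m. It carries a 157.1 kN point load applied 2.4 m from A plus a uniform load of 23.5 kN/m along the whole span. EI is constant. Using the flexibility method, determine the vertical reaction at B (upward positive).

R_B = 85.55 kN

Choose R_B as the redundant. The primary structure is the cantilever fixed at A.
Deflection at B on the released cantilever, summing each load's contribution:
  point load 157.1 at a = 2.4: Pa²(3L − a)/(6EI) = 2353/EI
  UDL 23.5: wL⁴/(8EI) = 3807/EI
  δ_0 = 6160/EI
Tip deflection under a unit load at B: L³/(3EI) = 72/EI.
Compatibility at B: δ_0 − R_B·δ_{BB} = 0, so R_B = 6160/72 = 85.55 kN.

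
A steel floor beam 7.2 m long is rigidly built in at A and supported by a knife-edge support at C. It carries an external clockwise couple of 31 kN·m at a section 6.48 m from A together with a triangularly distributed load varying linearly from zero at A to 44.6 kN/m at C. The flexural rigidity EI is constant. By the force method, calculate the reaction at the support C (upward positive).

Choose R_C as the redundant. The primary structure is the cantilever fixed at A.
Primary-structure tip deflection at C by superposition:
  clockwise couple 31 at a = 6.48: M₀a(2L − a)/(2EI) = 795.5/EI
  triangular load, peak 44.6 at the free end: 11w₀L⁴/(120EI) = 10987/EI
  δ_0 = 11782/EI
Flexibility coefficient — unit upward force at C: δ_{CC} = L³/(3EI) = 124.4/EI.
Compatibility at C: δ_0 − R_C·δ_{CC} = 0, so R_C = 11782/124.4 = 94.7 kN.

R_C = 94.7 kN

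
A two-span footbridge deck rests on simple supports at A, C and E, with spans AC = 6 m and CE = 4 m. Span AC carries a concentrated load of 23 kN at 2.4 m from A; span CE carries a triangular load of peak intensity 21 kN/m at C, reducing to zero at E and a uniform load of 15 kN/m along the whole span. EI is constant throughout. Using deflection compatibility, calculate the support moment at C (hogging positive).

Insert a hinge at C; M_C is the redundant, and each span becomes simply supported.
Discontinuity in slope at C on the released structure — sum the simple-span end rotations:
  span AC: point load 23 at a = 2.4: Pab(L + a)/(6LEI) = 46.37/EI
  span CE: triangular load, peak 21: w₀L³/(45EI) = 29.87/EI
  span CE: UDL 15: wL³/(24EI) = 40/EI
  relative rotation θ_0 = (46.37 + 69.87)/EI = 116.2/EI
A unit hogging moment at C produces rotation L₁/(3EI) + L₂/(3EI) = 3.333/EI.
Slope continuity at C: θ_0 = M_C·3.333/EI, so M_C = 116.2/3.333 = 34.87 kN·m (hogging).

M_C = 34.87 kN·m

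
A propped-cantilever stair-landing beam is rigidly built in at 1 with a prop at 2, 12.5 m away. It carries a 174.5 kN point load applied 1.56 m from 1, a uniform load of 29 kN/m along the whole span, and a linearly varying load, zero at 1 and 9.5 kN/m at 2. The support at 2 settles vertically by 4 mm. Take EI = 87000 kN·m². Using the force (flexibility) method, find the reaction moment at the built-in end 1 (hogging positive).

Release the roller at 2. Primary structure: cantilever fixed at 1.
Primary-structure tip deflection at 2 by superposition:
  point load 174.5 at a = 1.56: Pa²(3L − a)/(6EI) = 2544/EI
  UDL 29: wL⁴/(8EI) = 88501/EI
  triangular load, peak 9.5 at the free end: 11w₀L⁴/(120EI) = 21261/EI
  δ_0 = 112305/EI
Flexibility coefficient — unit upward force at 2: δ_{22} = L³/(3EI) = 651/EI.
With EI = 87000 kN·m²: δ_0 = 1.2909 m and δ_{22} = 0.007483 m/kN.
Compatibility — the beam at 2 must follow the support down by 0.004 m: δ_0 − R_2·δ_{22} = 0.004, so R_2 = (1.2909 − 0.004)/0.007483 = 172 kN.
Moment equilibrium about 1: M_1 = Σ(load moments about 1) − R_2·L = 3033 − 172×12.5 = 883.1 kN·m.

M_1 = 883.1 kN·m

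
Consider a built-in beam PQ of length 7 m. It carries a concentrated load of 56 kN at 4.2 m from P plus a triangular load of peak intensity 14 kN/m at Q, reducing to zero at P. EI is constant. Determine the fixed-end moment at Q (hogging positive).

M_Q = 90.75 kN·m

Release both end moments; the primary structure is a simply-supported span PQ with redundants M_P and M_Q.
End rotations of the released simple span under the applied load (×1/EI):
  at P: point load 56 at a = 4.2: Pab(L + b)/(6LEI) = 153.7/EI
  at Q: point load 56 at a = 4.2: Pab(L + a)/(6LEI) = 175.6/EI
  at P: triangular load, peak 14: 7w₀L³/(360EI) = 93.37/EI
  at Q: triangular load, peak 14: w₀L³/(45EI) = 106.7/EI
  θ_P0 = 247/EI,  θ_Q0 = 282.3/EI
Flexibility coefficients: a unit moment at one end gives L/(3EI) there and L/(6EI) at the far end, so f₁₁ = f₂₂ = 2.333/EI and f₁₂ = f₂₁ = 1.167/EI.
Compatibility — zero rotation at each built-in end:
  2.333 M_P + 1.167 M_Q = 247
  1.167 M_P + 2.333 M_Q = 282.3
Solving the pair gives M_P = 60.5 kN·m and M_Q = 90.75 kN·m (hogging).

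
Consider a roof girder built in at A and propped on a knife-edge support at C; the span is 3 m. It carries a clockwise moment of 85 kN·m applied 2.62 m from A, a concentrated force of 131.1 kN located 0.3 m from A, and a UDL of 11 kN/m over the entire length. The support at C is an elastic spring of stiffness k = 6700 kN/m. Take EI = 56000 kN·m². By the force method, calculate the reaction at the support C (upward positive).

R_C = 29.08 kN

Release the roller at C. Primary structure: cantilever fixed at A.
Downward deflection at the released point C due to the loads:
  clockwise couple 85 at a = 2.62: M₀a(2L − a)/(2EI) = 376.4/EI
  point load 131.1 at a = 0.3: Pa²(3L − a)/(6EI) = 17.11/EI
  UDL 11: wL⁴/(8EI) = 111.4/EI
  δ_0 = 504.8/EI
Tip deflection under a unit load at C: L³/(3EI) = 9/EI.
With EI = 56000 kN·m²: δ_0 = 0.009015 m and δ_{CC} = 0.000161 m/kN.
Compatibility — the spring shortens by R_C/k under the reaction it provides: δ_0 − R_C·δ_{CC} = R_C/k. With 1/k = 0.000149 m/kN, R_C = δ_0 / (δ_{CC} + 1/k) = 0.009015 / (0.000161 + 0.000149) = 29.08 kN.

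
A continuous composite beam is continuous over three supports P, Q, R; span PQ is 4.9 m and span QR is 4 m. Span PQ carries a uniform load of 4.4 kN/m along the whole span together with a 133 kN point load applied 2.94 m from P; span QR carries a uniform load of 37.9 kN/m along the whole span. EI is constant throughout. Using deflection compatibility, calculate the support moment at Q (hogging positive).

Insert a hinge at Q; M_Q is the redundant, and each span becomes simply supported.
End slopes at the hinge Q, treating each span as simply supported:
  span PQ: UDL 4.4: wL³/(24EI) = 21.57/EI
  span PQ: point load 133 at a = 2.94: Pab(L + a)/(6LEI) = 204.4/EI
  span QR: UDL 37.9: wL³/(24EI) = 101.1/EI
  relative rotation θ_0 = (225.9 + 101.1)/EI = 327/EI
A unit hogging moment at Q produces rotation L₁/(3EI) + L₂/(3EI) = 2.967/EI.
Slope continuity at Q: θ_0 = M_Q·2.967/EI, so M_Q = 327/2.967 = 110.2 kN·m (hogging).

M_Q = 110.2 kN·m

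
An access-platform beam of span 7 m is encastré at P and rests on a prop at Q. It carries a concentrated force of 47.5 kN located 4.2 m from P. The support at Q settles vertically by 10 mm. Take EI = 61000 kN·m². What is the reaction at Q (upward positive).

R_Q = 15.18 kN

Choose R_Q as the redundant. The primary structure is the cantilever fixed at P.
Primary-structure tip deflection at Q by superposition:
  point load 47.5 at a = 4.2: Pa²(3L − a)/(6EI) = 2346/EI
Tip deflection under a unit load at Q: L³/(3EI) = 114.3/EI.
With EI = 61000 kN·m²: δ_0 = 0.038461 m and δ_{QQ} = 0.001874 m/kN.
Compatibility — the beam at Q must follow the support down by 0.01 m: δ_0 − R_Q·δ_{QQ} = 0.01, so R_Q = (0.038461 − 0.01)/0.001874 = 15.18 kN.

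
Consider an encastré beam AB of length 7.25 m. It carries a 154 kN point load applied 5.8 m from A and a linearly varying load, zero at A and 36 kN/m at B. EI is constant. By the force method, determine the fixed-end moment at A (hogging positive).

Release both end moments; the primary structure is a simply-supported span AB with redundants M_A and M_B.
On the primary (simply-supported) span, the end slopes from the loading are:
  at A: point load 154 at a = 5.8: Pab(L + b)/(6LEI) = 259/EI
  at B: point load 154 at a = 5.8: Pab(L + a)/(6LEI) = 388.5/EI
  at A: triangular load, peak 36: 7w₀L³/(360EI) = 266.8/EI
  at B: triangular load, peak 36: w₀L³/(45EI) = 304.9/EI
  θ_A0 = 525.8/EI,  θ_B0 = 693.4/EI
Flexibility coefficients: a unit moment at one end gives L/(3EI) there and L/(6EI) at the far end, so f₁₁ = f₂₂ = 2.417/EI and f₁₂ = f₂₁ = 1.208/EI.
Compatibility — zero rotation at each built-in end:
  2.417 M_A + 1.208 M_B = 525.8
  1.208 M_A + 2.417 M_B = 693.4
Solving the pair gives M_A = 98.8 kN·m and M_B = 237.5 kN·m (hogging).

M_A = 98.8 kN·m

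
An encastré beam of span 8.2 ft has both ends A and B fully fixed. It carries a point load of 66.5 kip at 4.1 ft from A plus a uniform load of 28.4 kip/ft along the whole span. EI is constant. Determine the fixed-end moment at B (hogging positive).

Take the two fixed-end moments M_A, M_B as redundants; the released structure is the simple span AB.
End rotations of the released simple span under the applied load (×1/EI):
  at A: point load 66.5 at a = 4.1: Pab(L + b)/(6LEI) = 279.5/EI
  at B: point load 66.5 at a = 4.1: Pab(L + a)/(6LEI) = 279.5/EI
  at A: UDL 28.4: wL³/(24EI) = 652.5/EI
  at B: UDL 28.4: wL³/(24EI) = 652.5/EI
  θ_A0 = 931.9/EI,  θ_B0 = 931.9/EI
Flexibility coefficients: a unit moment at one end gives L/(3EI) there and L/(6EI) at the far end, so f₁₁ = f₂₂ = 2.733/EI and f₁₂ = f₂₁ = 1.367/EI.
Compatibility — zero rotation at each built-in end:
  2.733 M_A + 1.367 M_B = 931.9
  1.367 M_A + 2.733 M_B = 931.9
Solving the pair gives M_A = 227.3 kip·ft and M_B = 227.3 kip·ft (hogging).

M_B = 227.3 kip·ft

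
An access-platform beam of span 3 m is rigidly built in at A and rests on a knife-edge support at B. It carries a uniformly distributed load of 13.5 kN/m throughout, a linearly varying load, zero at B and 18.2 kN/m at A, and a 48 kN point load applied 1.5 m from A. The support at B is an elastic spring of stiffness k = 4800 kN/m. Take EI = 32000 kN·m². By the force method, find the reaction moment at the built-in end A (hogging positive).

M_A = 98.61 kN·m

Take the reaction at B as the redundant and release it; the primary structure is a cantilever fixed at A.
Primary-structure tip deflection at B by superposition:
  UDL 13.5: wL⁴/(8EI) = 136.7/EI
  triangular load, peak 18.2 at the fixed end: w₀L⁴/(30EI) = 49.14/EI
  point load 48 at a = 1.5: Pa²(3L − a)/(6EI) = 135/EI
  δ_0 = 320.8/EI
Tip deflection under a unit load at B: L³/(3EI) = 9/EI.
With EI = 32000 kN·m²: δ_0 = 0.010026 m and δ_{BB} = 0.000281 m/kN.
Compatibility — the spring shortens by R_B/k under the reaction it provides: δ_0 − R_B·δ_{BB} = R_B/k. With 1/k = 0.000208 m/kN, R_B = δ_0 / (δ_{BB} + 1/k) = 0.010026 / (0.000281 + 0.000208) = 20.48 kN.
Moment equilibrium about A: M_A = Σ(load moments about A) − R_B·L = 160.1 − 20.48×3 = 98.61 kN·m.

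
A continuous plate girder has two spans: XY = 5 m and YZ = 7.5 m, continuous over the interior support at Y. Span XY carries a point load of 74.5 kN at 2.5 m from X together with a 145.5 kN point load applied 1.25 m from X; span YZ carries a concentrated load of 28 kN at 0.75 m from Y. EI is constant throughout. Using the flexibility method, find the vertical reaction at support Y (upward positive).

R_Y = 123.1 kN

Insert a hinge at Y; M_Y is the redundant, and each span becomes simply supported.
End slopes at the hinge Y, treating each span as simply supported:
  span XY: point load 74.5 at a = 2.5: Pab(L + a)/(6LEI) = 116.4/EI
  span XY: point load 145.5 at a = 1.25: Pab(L + a)/(6LEI) = 142.1/EI
  span YZ: point load 28 at a = 0.75: Pab(L + b)/(6LEI) = 44.89/EI
  relative rotation θ_0 = (258.5 + 44.89)/EI = 303.4/EI
A unit hogging moment at Y produces rotation L₁/(3EI) + L₂/(3EI) = 4.167/EI.
Compatibility: M_Y·(L₁+L₂)/(3EI) = θ_0, giving M_Y = 72.81 kN·m (hogging).
Span XY, ΣM about X with M_Y applied at Y: R_Y^{XY}·5 = 368.1 + 72.81, so R_Y^{XY} = 88.19 kN and R_X = 220 − 88.19 = 131.8 kN.
Span YZ, ΣM about Z: R_Y^{YZ}·7.5 = 189 + 72.81, so R_Y^{YZ} = 34.91 kN and R_Z = 28 − 34.91 = -6.908 kN.
R_Y = 88.19 + 34.91 = 123.1 kN.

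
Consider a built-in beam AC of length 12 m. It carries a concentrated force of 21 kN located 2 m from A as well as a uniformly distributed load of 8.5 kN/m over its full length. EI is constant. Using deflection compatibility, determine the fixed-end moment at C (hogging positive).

M_C = 107.8 kN·m

Release both end moments; the primary structure is a simply-supported span AC with redundants M_A and M_C.
On the primary (simply-supported) span, the end slopes from the loading are:
  at A: point load 21 at a = 2: Pab(L + b)/(6LEI) = 128.3/EI
  at C: point load 21 at a = 2: Pab(L + a)/(6LEI) = 81.67/EI
  at A: UDL 8.5: wL³/(24EI) = 612/EI
  at C: UDL 8.5: wL³/(24EI) = 612/EI
  θ_A0 = 740.3/EI,  θ_C0 = 693.7/EI
Flexibility coefficients: a unit moment at one end gives L/(3EI) there and L/(6EI) at the far end, so f₁₁ = f₂₂ = 4/EI and f₁₂ = f₂₁ = 2/EI.
Compatibility — zero rotation at each built-in end:
  4 M_A + 2 M_C = 740.3
  2 M_A + 4 M_C = 693.7
Solving the pair gives M_A = 131.2 kN·m and M_C = 107.8 kN·m (hogging).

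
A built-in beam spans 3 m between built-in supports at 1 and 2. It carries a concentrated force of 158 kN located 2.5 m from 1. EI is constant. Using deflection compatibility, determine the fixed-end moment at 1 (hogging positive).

M_1 = 10.97 kN·m

Take the two fixed-end moments M_1, M_2 as redundants; the released structure is the simple span 12.
On the primary (simply-supported) span, the end slopes from the loading are:
  at 1: point load 158 at a = 2.5: Pab(L + b)/(6LEI) = 38.4/EI
  at 2: point load 158 at a = 2.5: Pab(L + a)/(6LEI) = 60.35/EI
  θ_10 = 38.4/EI,  θ_20 = 60.35/EI
Flexibility coefficients: a unit moment at one end gives L/(3EI) there and L/(6EI) at the far end, so f₁₁ = f₂₂ = 1/EI and f₁₂ = f₂₁ = 0.5/EI.
Compatibility — zero rotation at each built-in end:
  1 M_1 + 0.5 M_2 = 38.4
  0.5 M_1 + 1 M_2 = 60.35
Solving the pair gives M_1 = 10.97 kN·m and M_2 = 54.86 kN·m (hogging).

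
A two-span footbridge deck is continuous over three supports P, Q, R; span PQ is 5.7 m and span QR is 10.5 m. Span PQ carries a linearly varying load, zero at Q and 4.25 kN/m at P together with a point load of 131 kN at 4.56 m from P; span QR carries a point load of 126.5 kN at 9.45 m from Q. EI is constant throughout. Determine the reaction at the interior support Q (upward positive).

R_Q = 144 kN

Insert a hinge at Q; M_Q is the redundant, and each span becomes simply supported.
Rotations at Q on the released spans (each span's end-slope, ×1/EI):
  span PQ: triangular load, peak 4.25: 7w₀L³/(360EI) = 15.3/EI
  span PQ: point load 131 at a = 4.56: Pab(L + a)/(6LEI) = 204.3/EI
  span QR: point load 126.5 at a = 9.45: Pab(L + b)/(6LEI) = 230.1/EI
  relative rotation θ_0 = (219.6 + 230.1)/EI = 449.7/EI
A unit hogging moment at Q produces rotation L₁/(3EI) + L₂/(3EI) = 5.4/EI.
Slope continuity at Q: θ_0 = M_Q·5.4/EI, so M_Q = 449.7/5.4 = 83.28 kN·m (hogging).
Span PQ, ΣM about P with M_Q applied at Q: R_Q^{PQ}·5.7 = 620.4 + 83.28, so R_Q^{PQ} = 123.4 kN and R_P = 143.1 − 123.4 = 19.66 kN.
Span QR, ΣM about R: R_Q^{QR}·10.5 = 132.8 + 83.28, so R_Q^{QR} = 20.58 kN and R_R = 126.5 − 20.58 = 105.9 kN.
R_Q = 123.4 + 20.58 = 144 kN.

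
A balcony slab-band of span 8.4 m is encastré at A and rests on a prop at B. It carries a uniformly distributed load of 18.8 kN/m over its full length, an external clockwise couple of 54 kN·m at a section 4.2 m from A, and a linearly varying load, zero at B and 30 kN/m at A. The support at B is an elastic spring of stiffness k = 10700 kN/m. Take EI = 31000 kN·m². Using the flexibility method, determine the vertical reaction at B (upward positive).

Take the reaction at B as the redundant and release it; the primary structure is a cantilever fixed at A.
Downward deflection at the released point B due to the loads:
  UDL 18.8: wL⁴/(8EI) = 11700/EI
  clockwise couple 54 at a = 4.2: M₀a(2L − a)/(2EI) = 1429/EI
  triangular load, peak 30 at the fixed end: w₀L⁴/(30EI) = 4979/EI
  δ_0 = 18108/EI
Flexibility coefficient — unit upward force at B: δ_{BB} = L³/(3EI) = 197.6/EI.
With EI = 31000 kN·m²: δ_0 = 0.58411 m and δ_{BB} = 0.006373 m/kN.
Compatibility — the spring shortens by R_B/k under the reaction it provides: δ_0 − R_B·δ_{BB} = R_B/k. With 1/k = 0.000093 m/kN, R_B = δ_0 / (δ_{BB} + 1/k) = 0.58411 / (0.006373 + 0.000093) = 90.33 kN.

R_B = 90.33 kN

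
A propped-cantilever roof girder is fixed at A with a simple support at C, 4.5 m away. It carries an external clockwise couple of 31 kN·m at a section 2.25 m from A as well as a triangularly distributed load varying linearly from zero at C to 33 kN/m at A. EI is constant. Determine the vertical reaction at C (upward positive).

R_C = 22.6 kN

Take the reaction at C as the redundant and release it; the primary structure is a cantilever fixed at A.
Downward deflection at the released point C due to the loads:
  clockwise couple 31 at a = 2.25: M₀a(2L − a)/(2EI) = 235.4/EI
  triangular load, peak 33 at the fixed end: w₀L⁴/(30EI) = 451.1/EI
  δ_0 = 686.5/EI
Tip deflection under a unit load at C: L³/(3EI) = 30.38/EI.
Compatibility at C: δ_0 − R_C·δ_{CC} = 0, so R_C = 686.5/30.38 = 22.6 kN.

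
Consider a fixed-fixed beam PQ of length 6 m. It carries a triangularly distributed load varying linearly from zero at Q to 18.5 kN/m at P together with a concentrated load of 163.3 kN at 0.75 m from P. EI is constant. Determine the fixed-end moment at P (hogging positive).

M_P = 127.1 kN·m

Take the two fixed-end moments M_P, M_Q as redundants; the released structure is the simple span PQ.
End rotations of the released simple span under the applied load (×1/EI):
  at P: triangular load, peak 18.5: w₀L³/(45EI) = 88.8/EI
  at Q: triangular load, peak 18.5: 7w₀L³/(360EI) = 77.7/EI
  at P: point load 163.3 at a = 0.75: Pab(L + b)/(6LEI) = 200.9/EI
  at Q: point load 163.3 at a = 0.75: Pab(L + a)/(6LEI) = 120.6/EI
  θ_P0 = 289.7/EI,  θ_Q0 = 198.3/EI
Flexibility coefficients: a unit moment at one end gives L/(3EI) there and L/(6EI) at the far end, so f₁₁ = f₂₂ = 2/EI and f₁₂ = f₂₁ = 1/EI.
Compatibility — zero rotation at each built-in end:
  2 M_P + 1 M_Q = 289.7
  1 M_P + 2 M_Q = 198.3
Solving the pair gives M_P = 127.1 kN·m and M_Q = 35.6 kN·m (hogging).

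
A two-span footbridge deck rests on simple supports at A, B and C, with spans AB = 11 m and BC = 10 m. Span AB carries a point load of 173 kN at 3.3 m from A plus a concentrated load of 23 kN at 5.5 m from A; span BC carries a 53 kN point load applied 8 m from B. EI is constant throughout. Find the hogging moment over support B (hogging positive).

Release continuity at B by inserting a hinge; the redundant is the internal moment M_B. The primary structure is two simply-supported spans AB and BC.
End slopes at the hinge B, treating each span as simply supported:
  span AB: point load 173 at a = 3.3: Pab(L + a)/(6LEI) = 952.5/EI
  span AB: point load 23 at a = 5.5: Pab(L + a)/(6LEI) = 173.9/EI
  span BC: point load 53 at a = 8: Pab(L + b)/(6LEI) = 169.6/EI
  relative rotation θ_0 = (1126 + 169.6)/EI = 1296/EI
A unit hogging moment at B produces rotation L₁/(3EI) + L₂/(3EI) = 7/EI.
Slope continuity at B: θ_0 = M_B·7/EI, so M_B = 1296/7 = 185.1 kN·m (hogging).

M_B = 185.1 kN·m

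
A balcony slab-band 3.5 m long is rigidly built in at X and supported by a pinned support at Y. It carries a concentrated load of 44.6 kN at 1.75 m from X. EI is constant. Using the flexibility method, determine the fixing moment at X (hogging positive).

M_X = 29.27 kN·m

Remove the prop at Y; the released (primary) structure is a cantilever built in at X.
Primary-structure tip deflection at Y by superposition:
  point load 44.6 at a = 1.75: Pa²(3L − a)/(6EI) = 199.2/EI
Tip deflection under a unit load at Y: L³/(3EI) = 14.29/EI.
Compatibility at Y: δ_0 − R_Y·δ_{YY} = 0, so R_Y = 199.2/14.29 = 13.94 kN.
Moment equilibrium about X: M_X = Σ(load moments about X) − R_Y·L = 78.05 − 13.94×3.5 = 29.27 kN·m.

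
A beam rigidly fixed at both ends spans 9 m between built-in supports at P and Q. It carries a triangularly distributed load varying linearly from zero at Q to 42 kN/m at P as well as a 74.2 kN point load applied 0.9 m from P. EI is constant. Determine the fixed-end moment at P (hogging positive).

M_P = 224.2 kN·m

Release both end moments; the primary structure is a simply-supported span PQ with redundants M_P and M_Q.
Simple-span end rotations at P and Q under the given loads:
  at P: triangular load, peak 42: w₀L³/(45EI) = 680.4/EI
  at Q: triangular load, peak 42: 7w₀L³/(360EI) = 595.4/EI
  at P: point load 74.2 at a = 0.9: Pab(L + b)/(6LEI) = 171.3/EI
  at Q: point load 74.2 at a = 0.9: Pab(L + a)/(6LEI) = 99.17/EI
  θ_P0 = 851.7/EI,  θ_Q0 = 694.5/EI
Flexibility coefficients: a unit moment at one end gives L/(3EI) there and L/(6EI) at the far end, so f₁₁ = f₂₂ = 3/EI and f₁₂ = f₂₁ = 1.5/EI.
Compatibility — zero rotation at each built-in end:
  3 M_P + 1.5 M_Q = 851.7
  1.5 M_P + 3 M_Q = 694.5
Solving the pair gives M_P = 224.2 kN·m and M_Q = 119.4 kN·m (hogging).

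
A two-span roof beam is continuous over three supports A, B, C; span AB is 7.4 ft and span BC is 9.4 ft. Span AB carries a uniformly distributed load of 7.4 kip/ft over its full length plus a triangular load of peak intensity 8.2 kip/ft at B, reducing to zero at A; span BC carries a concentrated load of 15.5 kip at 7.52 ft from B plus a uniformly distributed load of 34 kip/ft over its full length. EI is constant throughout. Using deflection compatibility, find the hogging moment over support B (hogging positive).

Insert a hinge at B; M_B is the redundant, and each span becomes simply supported.
Rotations at B on the released spans (each span's end-slope, ×1/EI):
  span AB: UDL 7.4: wL³/(24EI) = 124.9/EI
  span AB: triangular load, peak 8.2: w₀L³/(45EI) = 73.84/EI
  span BC: point load 15.5 at a = 7.52: Pab(L + b)/(6LEI) = 43.83/EI
  span BC: UDL 34: wL³/(24EI) = 1177/EI
  relative rotation θ_0 = (198.8 + 1220)/EI = 1419/EI
A unit hogging moment at B produces rotation L₁/(3EI) + L₂/(3EI) = 5.6/EI.
Compatibility: M_B·(L₁+L₂)/(3EI) = θ_0, giving M_B = 253.4 kip·ft (hogging).

M_B = 253.4 kip·ft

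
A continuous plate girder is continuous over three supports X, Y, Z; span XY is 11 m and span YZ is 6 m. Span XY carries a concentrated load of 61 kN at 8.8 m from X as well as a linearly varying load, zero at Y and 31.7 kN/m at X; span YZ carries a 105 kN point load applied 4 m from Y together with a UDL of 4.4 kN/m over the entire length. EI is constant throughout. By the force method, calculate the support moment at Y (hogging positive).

M_Y = 247.2 kN·m

Take M_Y as the redundant. Released structure: two simple spans XY and YZ with a hinge at Y.
Discontinuity in slope at Y on the released structure — sum the simple-span end rotations:
  span XY: point load 61 at a = 8.8: Pab(L + a)/(6LEI) = 354.3/EI
  span XY: triangular load, peak 31.7: 7w₀L³/(360EI) = 820.4/EI
  span YZ: point load 105 at a = 4: Pab(L + b)/(6LEI) = 186.7/EI
  span YZ: UDL 4.4: wL³/(24EI) = 39.6/EI
  relative rotation θ_0 = (1175 + 226.3)/EI = 1401/EI
A unit hogging moment at Y produces rotation L₁/(3EI) + L₂/(3EI) = 5.667/EI.
Compatibility: M_Y·(L₁+L₂)/(3EI) = θ_0, giving M_Y = 247.2 kN·m (hogging).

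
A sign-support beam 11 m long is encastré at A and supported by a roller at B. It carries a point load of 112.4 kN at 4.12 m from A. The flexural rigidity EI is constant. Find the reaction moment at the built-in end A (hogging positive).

M_A = 235.4 kN·m

Take the reaction at B as the redundant and release it; the primary structure is a cantilever fixed at A.
Deflection at B on the released cantilever, summing each load's contribution:
  point load 112.4 at a = 4.12: Pa²(3L − a)/(6EI) = 9183/EI
Tip deflection under a unit load at B: L³/(3EI) = 443.7/EI.
The prop prevents deflection at B: R_B = δ_0/δ_{BB} = 9183/443.7 = 20.7 kN.
Moment equilibrium about A: M_A = Σ(load moments about A) − R_B·L = 463.1 − 20.7×11 = 235.4 kN·m.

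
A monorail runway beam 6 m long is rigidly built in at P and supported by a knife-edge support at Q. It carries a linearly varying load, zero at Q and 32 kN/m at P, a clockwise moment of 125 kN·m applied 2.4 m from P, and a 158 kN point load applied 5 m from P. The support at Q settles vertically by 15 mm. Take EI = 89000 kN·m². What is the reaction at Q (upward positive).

Remove the prop at Q; the released (primary) structure is a cantilever built in at P.
Primary-structure tip deflection at Q by superposition:
  triangular load, peak 32 at the fixed end: w₀L⁴/(30EI) = 1382/EI
  clockwise couple 125 at a = 2.4: M₀a(2L − a)/(2EI) = 1440/EI
  point load 158 at a = 5: Pa²(3L − a)/(6EI) = 8558/EI
  δ_0 = 11381/EI
Tip deflection under a unit load at Q: L³/(3EI) = 72/EI.
With EI = 89000 kN·m²: δ_0 = 0.12787 m and δ_{QQ} = 0.000809 m/kN.
Compatibility — the beam at Q must follow the support down by 0.015 m: δ_0 − R_Q·δ_{QQ} = 0.015, so R_Q = (0.12787 − 0.015)/0.000809 = 139.5 kN.

R_Q = 139.5 kN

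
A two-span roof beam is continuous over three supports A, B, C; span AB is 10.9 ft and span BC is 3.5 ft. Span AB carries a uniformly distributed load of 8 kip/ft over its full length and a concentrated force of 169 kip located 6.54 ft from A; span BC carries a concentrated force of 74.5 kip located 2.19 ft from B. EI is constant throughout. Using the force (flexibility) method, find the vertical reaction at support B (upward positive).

R_B = 311.7 kip

Take M_B as the redundant. Released structure: two simple spans AB and BC with a hinge at B.
Discontinuity in slope at B on the released structure — sum the simple-span end rotations:
  span AB: UDL 8: wL³/(24EI) = 431.7/EI
  span AB: point load 169 at a = 6.54: Pab(L + a)/(6LEI) = 1285/EI
  span BC: point load 74.5 at a = 2.19: Pab(L + b)/(6LEI) = 48.96/EI
  relative rotation θ_0 = (1717 + 48.96)/EI = 1766/EI
A unit hogging moment at B produces rotation L₁/(3EI) + L₂/(3EI) = 4.8/EI.
Compatibility: M_B·(L₁+L₂)/(3EI) = θ_0, giving M_B = 367.9 kip·ft (hogging).
Span AB, ΣM about A with M_B applied at B: R_B^{AB}·10.9 = 1580 + 367.9, so R_B^{AB} = 178.7 kip and R_A = 256.2 − 178.7 = 77.45 kip.
Span BC, ΣM about C: R_B^{BC}·3.5 = 97.59 + 367.9, so R_B^{BC} = 133 kip and R_C = 74.5 − 133 = -58.48 kip.
R_B = 178.7 + 133 = 311.7 kip.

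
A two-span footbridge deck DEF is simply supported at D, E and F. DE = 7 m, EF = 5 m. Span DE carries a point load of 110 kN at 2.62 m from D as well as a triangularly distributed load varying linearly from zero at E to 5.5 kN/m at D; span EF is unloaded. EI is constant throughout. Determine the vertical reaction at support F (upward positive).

Take M_E as the redundant. Released structure: two simple spans DE and EF with a hinge at E.
End slopes at the hinge E, treating each span as simply supported:
  span DE: point load 110 at a = 2.62: Pab(L + a)/(6LEI) = 289.1/EI
  span DE: triangular load, peak 5.5: 7w₀L³/(360EI) = 36.68/EI
  relative rotation θ_0 = (325.8 + 0)/EI = 325.8/EI
A unit hogging moment at E produces rotation L₁/(3EI) + L₂/(3EI) = 4/EI.
Compatibility: M_E·(L₁+L₂)/(3EI) = θ_0, giving M_E = 81.45 kN·m (hogging).
Span EF, ΣM about F: R_E^{EF}·5 = 0 + 81.45, so R_E^{EF} = 16.29 kN and R_F = 0 − 16.29 = -16.29 kN.

R_F = -16.29 kN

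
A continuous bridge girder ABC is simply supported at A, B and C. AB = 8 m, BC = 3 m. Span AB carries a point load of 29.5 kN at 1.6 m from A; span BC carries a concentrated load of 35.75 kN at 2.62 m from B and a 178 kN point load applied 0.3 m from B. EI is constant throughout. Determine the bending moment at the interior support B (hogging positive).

Insert a hinge at B; M_B is the redundant, and each span becomes simply supported.
Rotations at B on the released spans (each span's end-slope, ×1/EI):
  span AB: point load 29.5 at a = 1.6: Pab(L + a)/(6LEI) = 60.42/EI
  span BC: point load 35.75 at a = 2.62: Pab(L + b)/(6LEI) = 6.684/EI
  span BC: point load 178 at a = 0.3: Pab(L + b)/(6LEI) = 45.66/EI
  relative rotation θ_0 = (60.42 + 52.34)/EI = 112.8/EI
A unit hogging moment at B produces rotation L₁/(3EI) + L₂/(3EI) = 3.667/EI.
Compatibility: M_B·(L₁+L₂)/(3EI) = θ_0, giving M_B = 30.75 kN·m (hogging).

M_B = 30.75 kN·m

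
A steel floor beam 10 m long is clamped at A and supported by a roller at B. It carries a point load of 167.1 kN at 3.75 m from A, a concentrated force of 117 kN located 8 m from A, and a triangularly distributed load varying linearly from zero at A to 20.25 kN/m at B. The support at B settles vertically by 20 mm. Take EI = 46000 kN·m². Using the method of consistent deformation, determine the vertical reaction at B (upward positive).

R_B = 166.1 kN

Remove the prop at B; the released (primary) structure is a cantilever built in at A.
Deflection at B on the released cantilever, summing each load's contribution:
  point load 167.1 at a = 3.75: Pa²(3L − a)/(6EI) = 10281/EI
  point load 117 at a = 8: Pa²(3L − a)/(6EI) = 27456/EI
  triangular load, peak 20.25 at the free end: 11w₀L⁴/(120EI) = 18562/EI
  δ_0 = 56299/EI
Flexibility coefficient — unit upward force at B: δ_{BB} = L³/(3EI) = 333.3/EI.
With EI = 46000 kN·m²: δ_0 = 1.2239 m and δ_{BB} = 0.007246 m/kN.
Compatibility — the beam at B must follow the support down by 0.02 m: δ_0 − R_B·δ_{BB} = 0.02, so R_B = (1.2239 − 0.02)/0.007246 = 166.1 kN.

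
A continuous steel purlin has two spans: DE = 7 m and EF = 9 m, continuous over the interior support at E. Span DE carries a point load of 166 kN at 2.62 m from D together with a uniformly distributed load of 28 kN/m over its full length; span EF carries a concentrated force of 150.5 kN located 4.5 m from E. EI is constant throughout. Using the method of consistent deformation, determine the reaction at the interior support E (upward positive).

R_E = 311.5 kN

Release continuity at E by inserting a hinge; the redundant is the internal moment M_E. The primary structure is two simply-supported spans DE and EF.
Rotations at E on the released spans (each span's end-slope, ×1/EI):
  span DE: point load 166 at a = 2.62: Pab(L + a)/(6LEI) = 436.3/EI
  span DE: UDL 28: wL³/(24EI) = 400.2/EI
  span EF: point load 150.5 at a = 4.5: Pab(L + b)/(6LEI) = 761.9/EI
  relative rotation θ_0 = (836.5 + 761.9)/EI = 1598/EI
A unit hogging moment at E produces rotation L₁/(3EI) + L₂/(3EI) = 5.333/EI.
Slope continuity at E: θ_0 = M_E·5.333/EI, so M_E = 1598/5.333 = 299.7 kN·m (hogging).
Span DE, ΣM about D with M_E applied at E: R_E^{DE}·7 = 1121 + 299.7, so R_E^{DE} = 202.9 kN and R_D = 362 − 202.9 = 159.1 kN.
Span EF, ΣM about F: R_E^{EF}·9 = 677.2 + 299.7, so R_E^{EF} = 108.5 kN and R_F = 150.5 − 108.5 = 41.95 kN.
R_E = 202.9 + 108.5 = 311.5 kN.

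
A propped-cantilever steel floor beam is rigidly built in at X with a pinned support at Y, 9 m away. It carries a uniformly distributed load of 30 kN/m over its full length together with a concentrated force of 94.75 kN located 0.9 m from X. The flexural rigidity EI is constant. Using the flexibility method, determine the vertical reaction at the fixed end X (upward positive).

R_X = 262.1 kN

Release the roller at Y. Primary structure: cantilever fixed at X.
Free-end deflection of the primary structure under the applied loading (downward +):
  UDL 30: wL⁴/(8EI) = 24604/EI
  point load 94.75 at a = 0.9: Pa²(3L − a)/(6EI) = 333.9/EI
  δ_0 = 24938/EI
Tip deflection under a unit load at Y: L³/(3EI) = 243/EI.
The prop prevents deflection at Y: R_Y = δ_0/δ_{YY} = 24938/243 = 102.6 kN.
Vertical equilibrium: R_X = ΣP − R_Y = 364.8 − 102.6 = 262.1 kN.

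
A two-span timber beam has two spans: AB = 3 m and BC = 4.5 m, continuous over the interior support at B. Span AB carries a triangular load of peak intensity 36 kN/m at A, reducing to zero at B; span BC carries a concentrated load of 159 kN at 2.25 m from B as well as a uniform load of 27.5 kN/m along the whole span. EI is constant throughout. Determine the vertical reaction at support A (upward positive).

Insert a hinge at B; M_B is the redundant, and each span becomes simply supported.
Rotations at B on the released spans (each span's end-slope, ×1/EI):
  span AB: triangular load, peak 36: 7w₀L³/(360EI) = 18.9/EI
  span BC: point load 159 at a = 2.25: Pab(L + b)/(6LEI) = 201.2/EI
  span BC: UDL 27.5: wL³/(24EI) = 104.4/EI
  relative rotation θ_0 = (18.9 + 305.6)/EI = 324.5/EI
A unit hogging moment at B produces rotation L₁/(3EI) + L₂/(3EI) = 2.5/EI.
Slope continuity at B: θ_0 = M_B·2.5/EI, so M_B = 324.5/2.5 = 129.8 kN·m (hogging).
Span AB, ΣM about A with M_B applied at B: R_B^{AB}·3 = 54 + 129.8, so R_B^{AB} = 61.27 kN and R_A = 54 − 61.27 = -7.273 kN.

R_A = -7.273 kN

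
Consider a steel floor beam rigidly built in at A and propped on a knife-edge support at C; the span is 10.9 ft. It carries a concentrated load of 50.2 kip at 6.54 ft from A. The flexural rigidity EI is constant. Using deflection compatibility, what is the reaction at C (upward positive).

Take the reaction at C as the redundant and release it; the primary structure is a cantilever fixed at A.
Free-end deflection of the primary structure under the applied loading (downward +):
  point load 50.2 at a = 6.54: Pa²(3L − a)/(6EI) = 9362/EI
Flexibility coefficient — unit upward force at C: δ_{CC} = L³/(3EI) = 431.7/EI.
Compatibility at C: δ_0 − R_C·δ_{CC} = 0, so R_C = 9362/431.7 = 21.69 kip.

R_C = 21.69 kip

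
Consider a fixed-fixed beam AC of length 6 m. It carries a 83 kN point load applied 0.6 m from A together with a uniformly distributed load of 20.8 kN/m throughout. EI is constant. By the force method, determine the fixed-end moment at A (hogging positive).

M_A = 102.7 kN·m

Take the two fixed-end moments M_A, M_C as redundants; the released structure is the simple span AC.
On the primary (simply-supported) span, the end slopes from the loading are:
  at A: point load 83 at a = 0.6: Pab(L + b)/(6LEI) = 85.16/EI
  at C: point load 83 at a = 0.6: Pab(L + a)/(6LEI) = 49.3/EI
  at A: UDL 20.8: wL³/(24EI) = 187.2/EI
  at C: UDL 20.8: wL³/(24EI) = 187.2/EI
  θ_A0 = 272.4/EI,  θ_C0 = 236.5/EI
Flexibility coefficients: a unit moment at one end gives L/(3EI) there and L/(6EI) at the far end, so f₁₁ = f₂₂ = 2/EI and f₁₂ = f₂₁ = 1/EI.
Compatibility — zero rotation at each built-in end:
  2 M_A + 1 M_C = 272.4
  1 M_A + 2 M_C = 236.5
Solving the pair gives M_A = 102.7 kN·m and M_C = 66.88 kN·m (hogging).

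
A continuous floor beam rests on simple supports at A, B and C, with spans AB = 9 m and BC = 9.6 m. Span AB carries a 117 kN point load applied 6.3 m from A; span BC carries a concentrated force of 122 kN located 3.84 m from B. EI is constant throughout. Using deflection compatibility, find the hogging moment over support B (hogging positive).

M_B = 207 kN·m

Insert a hinge at B; M_B is the redundant, and each span becomes simply supported.
Discontinuity in slope at B on the released structure — sum the simple-span end rotations:
  span AB: point load 117 at a = 6.3: Pab(L + a)/(6LEI) = 563.9/EI
  span BC: point load 122 at a = 3.84: Pab(L + b)/(6LEI) = 719.6/EI
  relative rotation θ_0 = (563.9 + 719.6)/EI = 1283/EI
A unit hogging moment at B produces rotation L₁/(3EI) + L₂/(3EI) = 6.2/EI.
Slope continuity at B: θ_0 = M_B·6.2/EI, so M_B = 1283/6.2 = 207 kN·m (hogging).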